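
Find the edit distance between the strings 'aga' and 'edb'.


Building DP table for s1='aga' (len 3) and s2='edb' (len 3):
       e  d  b
    0  1  2  3
  a 1  1  2  3
  g 2  2  2  3
  a 3  3  3  3
Edit distance = dp[3][3] = 3

3


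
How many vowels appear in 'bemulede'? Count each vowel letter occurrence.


Scanning each character of 'bemulede':
  Position 1: 'b' -> consonant (running count: 0)
  Position 2: 'e' -> vowel (running count: 1)
  Position 3: 'm' -> consonant (running count: 1)
  Position 4: 'u' -> vowel (running count: 2)
  Position 5: 'l' -> consonant (running count: 2)
  Position 6: 'e' -> vowel (running count: 3)
  Position 7: 'd' -> consonant (running count: 3)
  Position 8: 'e' -> vowel (running count: 4)
Total vowels: 4

4


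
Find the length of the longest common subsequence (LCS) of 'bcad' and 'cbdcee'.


DP table for LCS of 'bcad' and 'cbdcee':
       c  b  d  c  e  e
    0  0  0  0  0  0  0
  b 0  0  1  1  1  1  1
  c 0  1  1  1  2  2  2
  a 0  1  1  1  2  2  2
  d 0  1  1  2  2  2  2
LCS: 'bc'
LCS length = 2

2


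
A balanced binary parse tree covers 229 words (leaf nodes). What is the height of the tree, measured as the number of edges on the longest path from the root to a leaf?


In a balanced binary tree with n leaves the deepest leaf is ceil(log2(n)) edges below the root.
log2(229) = 7.8392
ceil(7.8392) = 8
height (edges) = 8

8


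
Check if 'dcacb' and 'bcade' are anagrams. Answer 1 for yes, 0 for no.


Sort characters of 'dcacb': 'abccd'
Sort characters of 'bcade': 'abcde'
Sorted forms differ -> they are NOT anagrams
Result: 0

0


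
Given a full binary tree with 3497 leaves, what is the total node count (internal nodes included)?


Leaf nodes (terminals): 3497
Internal nodes = n - 1 = 3497 - 1 = 3496
Total = leaves + internal = 3497 + 3496 = 6993

6993


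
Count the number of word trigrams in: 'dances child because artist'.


Word trigrams from [4] words:
  Trigram 1: (dances child because)
  Trigram 2: (child because artist)
Total word trigrams: 4 - 2 = 2

2


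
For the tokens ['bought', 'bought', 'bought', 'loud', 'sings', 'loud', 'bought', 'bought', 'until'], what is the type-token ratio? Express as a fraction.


Tokens: 9
Unique types: ('bought', 'loud', 'sings', 'until') = 4
TTR = 4/9
Already in lowest terms.

4/9


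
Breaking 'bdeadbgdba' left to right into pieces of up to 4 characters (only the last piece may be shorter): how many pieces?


'bdeadbgdba' has 10 characters.
Chunking with max size 4:
  Chunk 1: 'bdea' (positions 0-3)
  Chunk 2: 'dbgd' (positions 4-7)
  Chunk 3: 'ba' (positions 8-9)
Total chunks: ceil(10 / 4) = 3

3


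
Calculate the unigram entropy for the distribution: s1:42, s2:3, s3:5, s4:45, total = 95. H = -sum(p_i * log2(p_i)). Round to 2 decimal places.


Computing entropy H = -sum(p_i * log2(p_i)):
  s1: p = 42/95 = 0.4421, -p*log2(p) = 0.5206
  s2: p = 3/95 = 0.0316, -p*log2(p) = 0.1574
  s3: p = 5/95 = 0.0526, -p*log2(p) = 0.2236
  s4: p = 45/95 = 0.4737, -p*log2(p) = 0.5106
H = sum of terms = 1.4122
Rounded to 2 decimals: 1.41

1.41


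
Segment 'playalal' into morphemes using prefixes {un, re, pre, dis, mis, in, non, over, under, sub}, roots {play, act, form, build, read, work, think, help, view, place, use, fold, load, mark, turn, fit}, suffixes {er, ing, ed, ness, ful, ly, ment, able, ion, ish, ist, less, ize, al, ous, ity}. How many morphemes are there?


Segmenting 'playalal' against the inventory:
  'play' -> root (morpheme 1)
  'al' -> suffix (morpheme 2)
  'al' -> suffix (morpheme 3)
Total morphemes: 3

3


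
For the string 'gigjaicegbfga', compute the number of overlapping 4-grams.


String 'gigjaicegbfga' has length L = 13.
Number of overlapping n-grams = L - n + 1
Substituting: 13 - 4 + 1 = 10

10


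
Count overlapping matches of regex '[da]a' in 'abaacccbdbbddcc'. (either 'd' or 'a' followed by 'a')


Pattern: [da]a means either 'd' or 'a' followed by 'a'.
Scanning 'abaacccbdbbddcc' position-by-position:
  Pos 0: window 'ab' -> no
  Pos 1: window 'ba' -> no
  Pos 2: window 'aa' -> MATCH
  Pos 3: window 'ac' -> no
  Pos 4: window 'cc' -> no
  Pos 5: window 'cc' -> no
  Pos 6: window 'cb' -> no
  Pos 7: window 'bd' -> no
  Pos 8: window 'db' -> no
  Pos 9: window 'bb' -> no
  Pos 10: window 'bd' -> no
  Pos 11: window 'dd' -> no
  Pos 12: window 'dc' -> no
  Pos 13: window 'cc' -> no
  Pos 14: window 'c' -> no
Total matches: 1

1


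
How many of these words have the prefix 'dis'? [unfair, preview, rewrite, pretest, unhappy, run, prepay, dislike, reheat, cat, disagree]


Checking each word for prefix 'dis':
  'unfair' -> no (count: 0)
  'preview' -> no (count: 0)
  'rewrite' -> no (count: 0)
  'pretest' -> no (count: 0)
  'unhappy' -> no (count: 0)
  'run' -> no (count: 0)
  'prepay' -> no (count: 0)
  'dislike' -> YES, starts with 'dis' (count: 1)
  'reheat' -> no (count: 1)
  'cat' -> no (count: 1)
  'disagree' -> YES, starts with 'dis' (count: 2)
Total with prefix 'dis': 2

2


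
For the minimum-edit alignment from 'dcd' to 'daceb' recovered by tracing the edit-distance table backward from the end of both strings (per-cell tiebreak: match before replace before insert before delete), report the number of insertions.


Edit distance = 3. Backtracking from cell (3, 5) with preference match > replace > insert > delete,
then listing the resulting alignment 'dcd' -> 'daceb' left to right:
  Step 1: keep 'd'
  Step 2: insert 'a' [insertion #1]
  Step 3: keep 'c'
  Step 4: insert 'e' [insertion #2]
  Step 5: replace d->b
Total insertions: 2

2


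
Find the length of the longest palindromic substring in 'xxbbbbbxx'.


Scanning 'xxbbbbbxx' for palindromic substrings.
Substring at positions 0-8: 'xxbbbbbxx'.
Check: reverse('xxbbbbbxx') = 'xxbbbbbxx' -> palindrome confirmed.
No longer palindromic substring exists; longest length = 9

9


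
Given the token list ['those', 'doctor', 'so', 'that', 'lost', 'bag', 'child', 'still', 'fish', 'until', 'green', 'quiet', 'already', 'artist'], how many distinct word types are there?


Listing all tokens and tracking unique types:
  Token 1: 'those' -> NEW (unique so far: 1)
  Token 2: 'doctor' -> NEW (unique so far: 2)
  Token 3: 'so' -> NEW (unique so far: 3)
  Token 4: 'that' -> NEW (unique so far: 4)
  Token 5: 'lost' -> NEW (unique so far: 5)
  Token 6: 'bag' -> NEW (unique so far: 6)
  Token 7: 'child' -> NEW (unique so far: 7)
  Token 8: 'still' -> NEW (unique so far: 8)
  Token 9: 'fish' -> NEW (unique so far: 9)
  Token 10: 'until' -> NEW (unique so far: 10)
  Token 11: 'green' -> NEW (unique so far: 11)
  Token 12: 'quiet' -> NEW (unique so far: 12)
  Token 13: 'already' -> NEW (unique so far: 13)
  Token 14: 'artist' -> NEW (unique so far: 14)
Unique types: ('already', 'artist', 'bag', 'child', 'doctor', 'fish', 'green', 'lost', 'quiet', 'so', 'still', 'that', 'those', 'until')
Vocabulary size: 14

14


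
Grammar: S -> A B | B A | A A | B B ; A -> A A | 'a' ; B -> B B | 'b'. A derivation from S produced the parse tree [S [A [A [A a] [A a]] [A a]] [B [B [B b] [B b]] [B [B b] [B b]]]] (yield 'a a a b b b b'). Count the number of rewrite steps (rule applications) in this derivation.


Every bracketed nonterminal node [X ...] in the tree is produced by exactly one rule application.
Reading the tree off as a leftmost derivation:
  Step 1: S  =>  A B   (applied S -> A B)
  Step 2: A B  =>  A A B   (applied A -> A A)
  Step 3: A A B  =>  A A A B   (applied A -> A A)
  Step 4: A A A B  =>  a A A B   (applied A -> a)
  Step 5: a A A B  =>  a a A B   (applied A -> a)
  Step 6: a a A B  =>  a a a B   (applied A -> a)
  Step 7: a a a B  =>  a a a B B   (applied B -> B B)
  Step 8: a a a B B  =>  a a a B B B   (applied B -> B B)
  Step 9: a a a B B B  =>  a a a b B B   (applied B -> b)
  Step 10: a a a b B B  =>  a a a b b B   (applied B -> b)
  Step 11: a a a b b B  =>  a a a b b B B   (applied B -> B B)
  Step 12: a a a b b B B  =>  a a a b b b B   (applied B -> b)
  Step 13: a a a b b b B  =>  a a a b b b b   (applied B -> b)
Final yield: a a a b b b b
Total rewrite steps: 13

13


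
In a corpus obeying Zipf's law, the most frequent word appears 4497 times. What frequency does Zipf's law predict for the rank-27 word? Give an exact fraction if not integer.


Zipf's law: freq(rank) = f1 / rank
f1 = 4497, rank = 27
freq = 4497 / 27
GCD(4497, 27) = 3
Simplified: 1499/9

1499/9


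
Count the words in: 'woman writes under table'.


Counting words by splitting on spaces:
  Word 1: 'woman'
  Word 2: 'writes'
  Word 3: 'under'
  Word 4: 'table'
Total words: 4

4


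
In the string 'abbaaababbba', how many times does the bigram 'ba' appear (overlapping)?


Scanning 'abbaaababbba' for bigram 'ba':
  Position 0: 'ab' -> no
  Position 1: 'bb' -> no
  Position 2: 'ba' -> MATCH
  Position 3: 'aa' -> no
  Position 4: 'aa' -> no
  Position 5: 'ab' -> no
  Position 6: 'ba' -> MATCH
  Position 7: 'ab' -> no
  Position 8: 'bb' -> no
  Position 9: 'bb' -> no
  Position 10: 'ba' -> MATCH
Total matches: 3

3


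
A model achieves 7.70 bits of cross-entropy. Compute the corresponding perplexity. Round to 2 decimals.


Perplexity formula: PP = 2^H
H = 7.70
PP = 2^7.70
Decompose: 2^7.70 = 2^7 * 2^0.70
2^7 = 128, 2^0.70 ~ 1.6245048
PP ~ 128 * 1.6245048 = 207.9366144
Rounded to 2 decimals: 207.94

207.94


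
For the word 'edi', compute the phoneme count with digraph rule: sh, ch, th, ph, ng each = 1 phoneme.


Parsing 'edi' greedily, digraphs first:
  'e' -> vowel phoneme (phonemes so far: 1)
  'd' -> consonant phoneme (phonemes so far: 2)
  'i' -> vowel phoneme (phonemes so far: 3)
Total phonemes: 3

3


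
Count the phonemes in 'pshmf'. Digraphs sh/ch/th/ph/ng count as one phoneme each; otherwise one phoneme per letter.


Parsing 'pshmf' greedily, digraphs first:
  'p' -> consonant phoneme (phonemes so far: 1)
  'sh' -> digraph (1 consonant phoneme) (phonemes so far: 2)
  'm' -> consonant phoneme (phonemes so far: 3)
  'f' -> consonant phoneme (phonemes so far: 4)
Total phonemes: 4

4


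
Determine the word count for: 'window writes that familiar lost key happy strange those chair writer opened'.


Counting words by splitting on spaces:
  Word 1: 'window'
  Word 2: 'writes'
  Word 3: 'that'
  Word 4: 'familiar'
  Word 5: 'lost'
  Word 6: 'key'
  Word 7: 'happy'
  Word 8: 'strange'
  Word 9: 'those'
  Word 10: 'chair'
  Word 11: 'writer'
  Word 12: 'opened'
Total words: 12

12


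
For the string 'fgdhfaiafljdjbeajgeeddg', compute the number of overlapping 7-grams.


String 'fgdhfaiafljdjbeajgeeddg' has length L = 23.
Number of overlapping n-grams = L - n + 1
Substituting: 23 - 7 + 1 = 17

17


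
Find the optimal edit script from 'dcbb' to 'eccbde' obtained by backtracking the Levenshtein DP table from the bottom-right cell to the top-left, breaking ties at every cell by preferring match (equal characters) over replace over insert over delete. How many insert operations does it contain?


Edit distance = 4. Backtracking from cell (4, 6) with preference match > replace > insert > delete,
then listing the resulting alignment 'dcbb' -> 'eccbde' left to right:
  Step 1: insert 'e' [insertion #1]
  Step 2: replace d->c
  Step 3: keep 'c'
  Step 4: keep 'b'
  Step 5: insert 'd' [insertion #2]
  Step 6: replace b->e
Total insertions: 2

2


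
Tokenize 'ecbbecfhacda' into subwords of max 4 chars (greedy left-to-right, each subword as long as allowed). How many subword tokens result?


'ecbbecfhacda' has 12 characters.
Chunking with max size 4:
  Chunk 1: 'ecbb' (positions 0-3)
  Chunk 2: 'ecfh' (positions 4-7)
  Chunk 3: 'acda' (positions 8-11)
Total chunks: ceil(12 / 4) = 3

3


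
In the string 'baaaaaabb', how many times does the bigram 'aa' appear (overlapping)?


Scanning 'baaaaaabb' for bigram 'aa':
  Position 0: 'ba' -> no
  Position 1: 'aa' -> MATCH
  Position 2: 'aa' -> MATCH
  Position 3: 'aa' -> MATCH
  Position 4: 'aa' -> MATCH
  Position 5: 'aa' -> MATCH
  Position 6: 'ab' -> no
  Position 7: 'bb' -> no
Total matches: 5

5


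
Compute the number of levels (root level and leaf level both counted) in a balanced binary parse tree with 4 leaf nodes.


In a balanced binary tree with n leaves the deepest leaf is ceil(log2(n)) edges below the root,
so counting node levels inclusive of root and leaves gives ceil(log2(n)) + 1 levels.
log2(4) = 2.0000
ceil(2.0000) = 2
levels = 2 + 1 = 3

3


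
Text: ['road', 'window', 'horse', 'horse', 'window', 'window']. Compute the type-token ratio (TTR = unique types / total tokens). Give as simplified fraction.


Tokens: 6
Unique types: ('horse', 'road', 'window') = 3
TTR = 3/6
Simplify: divide both by 3 -> 1/2
TTR = 1/2

1/2


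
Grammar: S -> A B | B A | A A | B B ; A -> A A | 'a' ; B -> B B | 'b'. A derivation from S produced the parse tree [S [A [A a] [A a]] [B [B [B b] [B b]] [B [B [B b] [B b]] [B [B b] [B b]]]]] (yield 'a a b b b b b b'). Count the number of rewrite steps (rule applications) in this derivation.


Every bracketed nonterminal node [X ...] in the tree is produced by exactly one rule application.
Reading the tree off as a leftmost derivation:
  Step 1: S  =>  A B   (applied S -> A B)
  Step 2: A B  =>  A A B   (applied A -> A A)
  Step 3: A A B  =>  a A B   (applied A -> a)
  Step 4: a A B  =>  a a B   (applied A -> a)
  Step 5: a a B  =>  a a B B   (applied B -> B B)
  Step 6: a a B B  =>  a a B B B   (applied B -> B B)
  Step 7: a a B B B  =>  a a b B B   (applied B -> b)
  Step 8: a a b B B  =>  a a b b B   (applied B -> b)
  Step 9: a a b b B  =>  a a b b B B   (applied B -> B B)
  Step 10: a a b b B B  =>  a a b b B B B   (applied B -> B B)
  Step 11: a a b b B B B  =>  a a b b b B B   (applied B -> b)
  Step 12: a a b b b B B  =>  a a b b b b B   (applied B -> b)
  Step 13: a a b b b b B  =>  a a b b b b B B   (applied B -> B B)
  Step 14: a a b b b b B B  =>  a a b b b b b B   (applied B -> b)
  Step 15: a a b b b b b B  =>  a a b b b b b b   (applied B -> b)
Final yield: a a b b b b b b
Total rewrite steps: 15

15


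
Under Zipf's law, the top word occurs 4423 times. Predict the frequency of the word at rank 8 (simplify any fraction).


Zipf's law: freq(rank) = f1 / rank
f1 = 4423, rank = 8
freq = 4423 / 8
GCD(4423, 8) = 1
Simplified: 4423/8

4423/8


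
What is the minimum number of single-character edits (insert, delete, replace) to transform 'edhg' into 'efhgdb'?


Building DP table for s1='edhg' (len 4) and s2='efhgdb' (len 6):
       e  f  h  g  d  b
    0  1  2  3  4  5  6
  e 1  0  1  2  3  4  5
  d 2  1  1  2  3  3  4
  h 3  2  2  1  2  3  4
  g 4  3  3  2  1  2  3
Edit distance = dp[4][6] = 3

3


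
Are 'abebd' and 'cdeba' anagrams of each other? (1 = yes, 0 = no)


Sort characters of 'abebd': 'abbde'
Sort characters of 'cdeba': 'abcde'
Sorted forms differ -> they are NOT anagrams
Result: 0

0


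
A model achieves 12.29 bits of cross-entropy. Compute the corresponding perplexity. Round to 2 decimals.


Perplexity formula: PP = 2^H
H = 12.29
PP = 2^12.29
Decompose: 2^12.29 = 2^12 * 2^0.29
2^12 = 4096, 2^0.29 ~ 1.2226403
PP ~ 4096 * 1.2226403 = 5007.9346688
Rounded to 2 decimals: 5007.93

5007.93


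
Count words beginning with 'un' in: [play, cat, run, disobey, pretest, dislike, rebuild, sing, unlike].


Checking each word for prefix 'un':
  'play' -> no (count: 0)
  'cat' -> no (count: 0)
  'run' -> no (count: 0)
  'disobey' -> no (count: 0)
  'pretest' -> no (count: 0)
  'dislike' -> no (count: 0)
  'rebuild' -> no (count: 0)
  'sing' -> no (count: 0)
  'unlike' -> YES, starts with 'un' (count: 1)
Total with prefix 'un': 1

1


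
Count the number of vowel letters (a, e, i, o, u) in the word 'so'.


Scanning each character of 'so':
  Position 1: 's' -> consonant (running count: 0)
  Position 2: 'o' -> vowel (running count: 1)
Total vowels: 1

1


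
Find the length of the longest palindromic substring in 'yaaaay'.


Scanning 'yaaaay' for palindromic substrings.
Substring at positions 0-5: 'yaaaay'.
Check: reverse('yaaaay') = 'yaaaay' -> palindrome confirmed.
No longer palindromic substring exists; longest length = 6

6


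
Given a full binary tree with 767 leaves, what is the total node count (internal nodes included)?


Leaf nodes (terminals): 767
Internal nodes = n - 1 = 767 - 1 = 766
Total = leaves + internal = 767 + 766 = 1533

1533


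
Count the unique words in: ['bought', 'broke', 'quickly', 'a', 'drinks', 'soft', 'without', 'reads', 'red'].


Listing all tokens and tracking unique types:
  Token 1: 'bought' -> NEW (unique so far: 1)
  Token 2: 'broke' -> NEW (unique so far: 2)
  Token 3: 'quickly' -> NEW (unique so far: 3)
  Token 4: 'a' -> NEW (unique so far: 4)
  Token 5: 'drinks' -> NEW (unique so far: 5)
  Token 6: 'soft' -> NEW (unique so far: 6)
  Token 7: 'without' -> NEW (unique so far: 7)
  Token 8: 'reads' -> NEW (unique so far: 8)
  Token 9: 'red' -> NEW (unique so far: 9)
Unique types: ('a', 'bought', 'broke', 'drinks', 'quickly', 'reads', 'red', 'soft', 'without')
Vocabulary size: 9

9


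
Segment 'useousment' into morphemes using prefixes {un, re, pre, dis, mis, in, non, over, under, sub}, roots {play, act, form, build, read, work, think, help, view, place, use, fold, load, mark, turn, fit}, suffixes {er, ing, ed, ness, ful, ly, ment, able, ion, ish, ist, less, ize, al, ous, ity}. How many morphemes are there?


Segmenting 'useousment' against the inventory:
  'use' -> root (morpheme 1)
  'ous' -> suffix (morpheme 2)
  'ment' -> suffix (morpheme 3)
Total morphemes: 3

3


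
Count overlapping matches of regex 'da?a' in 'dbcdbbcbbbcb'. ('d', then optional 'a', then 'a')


Pattern: da?a means 'd', then optional 'a', then 'a'.
Scanning 'dbcdbbcbbbcb' position-by-position:
  Pos 0: window 'dbc' -> no
  Pos 1: window 'bcd' -> no
  Pos 2: window 'cdb' -> no
  Pos 3: window 'dbb' -> no
  Pos 4: window 'bbc' -> no
  Pos 5: window 'bcb' -> no
  Pos 6: window 'cbb' -> no
  Pos 7: window 'bbb' -> no
  Pos 8: window 'bbc' -> no
  Pos 9: window 'bcb' -> no
  Pos 10: window 'cb' -> no
  Pos 11: window 'b' -> no
Total matches: 0

0


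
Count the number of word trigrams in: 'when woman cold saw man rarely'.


Word trigrams from [6] words:
  Trigram 1: (when woman cold)
  Trigram 2: (woman cold saw)
  Trigram 3: (cold saw man)
  Trigram 4: (saw man rarely)
Total word trigrams: 6 - 2 = 4

4


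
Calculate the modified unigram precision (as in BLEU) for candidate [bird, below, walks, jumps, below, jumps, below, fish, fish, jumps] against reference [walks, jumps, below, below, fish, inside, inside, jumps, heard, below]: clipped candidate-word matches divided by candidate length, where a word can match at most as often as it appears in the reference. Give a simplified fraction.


Reference word counts: {'below': 3, 'fish': 1, 'heard': 1, 'inside': 2, 'jumps': 2, 'walks': 1}
Checking each candidate word (with clipping):
  'bird' -> not in reference -> no match (matches: 0)
  'below' -> in reference (ref count 3, used 1/3) -> match (matches: 1)
  'walks' -> in reference (ref count 1, used 1/1) -> match (matches: 2)
  'jumps' -> in reference (ref count 2, used 1/2) -> match (matches: 3)
  'below' -> in reference (ref count 3, used 2/3) -> match (matches: 4)
  'jumps' -> in reference (ref count 2, used 2/2) -> match (matches: 5)
  'below' -> in reference (ref count 3, used 3/3) -> match (matches: 6)
  'fish' -> in reference (ref count 1, used 1/1) -> match (matches: 7)
  'fish' -> ref count 1 already used up (1/1) -> clipped, no match (matches: 7)
  'jumps' -> ref count 2 already used up (2/2) -> clipped, no match (matches: 7)
Clipped matches: 7, Candidate length: 10
Precision = 7/10

7/10


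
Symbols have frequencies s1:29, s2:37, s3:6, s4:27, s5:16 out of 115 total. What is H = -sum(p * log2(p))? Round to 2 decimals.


Computing entropy H = -sum(p_i * log2(p_i)):
  s1: p = 29/115 = 0.2522, -p*log2(p) = 0.5012
  s2: p = 37/115 = 0.3217, -p*log2(p) = 0.5264
  s3: p = 6/115 = 0.0522, -p*log2(p) = 0.2223
  s4: p = 27/115 = 0.2348, -p*log2(p) = 0.4908
  s5: p = 16/115 = 0.1391, -p*log2(p) = 0.3959
H = sum of terms = 2.1366
Rounded to 2 decimals: 2.14

2.14


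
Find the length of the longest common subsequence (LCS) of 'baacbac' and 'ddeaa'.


DP table for LCS of 'baacbac' and 'ddeaa':
       d  d  e  a  a
    0  0  0  0  0  0
  b 0  0  0  0  0  0
  a 0  0  0  0  1  1
  a 0  0  0  0  1  2
  c 0  0  0  0  1  2
  b 0  0  0  0  1  2
  a 0  0  0  0  1  2
  c 0  0  0  0  1  2
LCS: 'aa'
LCS length = 2

2


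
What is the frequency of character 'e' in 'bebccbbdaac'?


Scanning 'bebccbbdaac' for 'e':
  Position 1: 'e' -> MATCH (count: 1)
Total occurrences of 'e': 1

1


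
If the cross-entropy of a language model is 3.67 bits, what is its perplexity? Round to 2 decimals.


Perplexity formula: PP = 2^H
H = 3.67
PP = 2^3.67
Decompose: 2^3.67 = 2^3 * 2^0.67
2^3 = 8, 2^0.67 ~ 1.5910730
PP ~ 8 * 1.5910730 = 12.7285840
Rounded to 2 decimals: 12.73

12.73


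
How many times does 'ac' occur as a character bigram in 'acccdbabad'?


Scanning 'acccdbabad' for bigram 'ac':
  Position 0: 'ac' -> MATCH
  Position 1: 'cc' -> no
  Position 2: 'cc' -> no
  Position 3: 'cd' -> no
  Position 4: 'db' -> no
  Position 5: 'ba' -> no
  Position 6: 'ab' -> no
  Position 7: 'ba' -> no
  Position 8: 'ad' -> no
Total matches: 1

1


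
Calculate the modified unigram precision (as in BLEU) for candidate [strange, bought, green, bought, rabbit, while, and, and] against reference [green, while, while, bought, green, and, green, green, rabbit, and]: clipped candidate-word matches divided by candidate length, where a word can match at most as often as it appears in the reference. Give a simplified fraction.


Reference word counts: {'and': 2, 'bought': 1, 'green': 4, 'rabbit': 1, 'while': 2}
Checking each candidate word (with clipping):
  'strange' -> not in reference -> no match (matches: 0)
  'bought' -> in reference (ref count 1, used 1/1) -> match (matches: 1)
  'green' -> in reference (ref count 4, used 1/4) -> match (matches: 2)
  'bought' -> ref count 1 already used up (1/1) -> clipped, no match (matches: 2)
  'rabbit' -> in reference (ref count 1, used 1/1) -> match (matches: 3)
  'while' -> in reference (ref count 2, used 1/2) -> match (matches: 4)
  'and' -> in reference (ref count 2, used 1/2) -> match (matches: 5)
  'and' -> in reference (ref count 2, used 2/2) -> match (matches: 6)
Clipped matches: 6, Candidate length: 8
Precision = 6/8 = 3/4

3/4


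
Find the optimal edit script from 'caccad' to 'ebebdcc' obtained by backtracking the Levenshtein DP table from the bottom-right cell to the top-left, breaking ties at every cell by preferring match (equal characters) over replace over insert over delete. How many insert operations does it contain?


Edit distance = 7. Backtracking from cell (6, 7) with preference match > replace > insert > delete,
then listing the resulting alignment 'caccad' -> 'ebebdcc' left to right:
  Step 1: insert 'e' [insertion #1]
  Step 2: replace c->b
  Step 3: replace a->e
  Step 4: replace c->b
  Step 5: replace c->d
  Step 6: replace a->c
  Step 7: replace d->c
Total insertions: 1

1


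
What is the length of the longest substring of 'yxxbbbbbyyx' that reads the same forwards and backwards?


Scanning 'yxxbbbbbyyx' for palindromic substrings.
Substring at positions 3-7: 'bbbbb'.
Check: reverse('bbbbb') = 'bbbbb' -> palindrome confirmed.
Neighbouring characters ('x' / 'y') break symmetry, so it cannot extend further.
No longer palindromic substring exists; longest length = 5

5


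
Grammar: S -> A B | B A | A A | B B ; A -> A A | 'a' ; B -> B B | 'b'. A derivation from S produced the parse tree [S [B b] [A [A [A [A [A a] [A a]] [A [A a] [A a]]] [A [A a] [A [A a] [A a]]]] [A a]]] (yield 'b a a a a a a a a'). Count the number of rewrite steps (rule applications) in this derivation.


Every bracketed nonterminal node [X ...] in the tree is produced by exactly one rule application.
Reading the tree off as a leftmost derivation:
  Step 1: S  =>  B A   (applied S -> B A)
  Step 2: B A  =>  b A   (applied B -> b)
  Step 3: b A  =>  b A A   (applied A -> A A)
  Step 4: b A A  =>  b A A A   (applied A -> A A)
  Step 5: b A A A  =>  b A A A A   (applied A -> A A)
  Step 6: b A A A A  =>  b A A A A A   (applied A -> A A)
  Step 7: b A A A A A  =>  b a A A A A   (applied A -> a)
  Step 8: b a A A A A  =>  b a a A A A   (applied A -> a)
  Step 9: b a a A A A  =>  b a a A A A A   (applied A -> A A)
  Step 10: b a a A A A A  =>  b a a a A A A   (applied A -> a)
  Step 11: b a a a A A A  =>  b a a a a A A   (applied A -> a)
  Step 12: b a a a a A A  =>  b a a a a A A A   (applied A -> A A)
  Step 13: b a a a a A A A  =>  b a a a a a A A   (applied A -> a)
  Step 14: b a a a a a A A  =>  b a a a a a A A A   (applied A -> A A)
  Step 15: b a a a a a A A A  =>  b a a a a a a A A   (applied A -> a)
  Step 16: b a a a a a a A A  =>  b a a a a a a a A   (applied A -> a)
  Step 17: b a a a a a a a A  =>  b a a a a a a a a   (applied A -> a)
Final yield: b a a a a a a a a
Total rewrite steps: 17

17


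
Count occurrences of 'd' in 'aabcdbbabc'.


Scanning 'aabcdbbabc' for 'd':
  Position 4: 'd' -> MATCH (count: 1)
Total occurrences of 'd': 1

1


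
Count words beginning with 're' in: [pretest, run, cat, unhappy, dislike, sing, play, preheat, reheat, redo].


Checking each word for prefix 're':
  'pretest' -> no (count: 0)
  'run' -> no (count: 0)
  'cat' -> no (count: 0)
  'unhappy' -> no (count: 0)
  'dislike' -> no (count: 0)
  'sing' -> no (count: 0)
  'play' -> no (count: 0)
  'preheat' -> no (count: 0)
  'reheat' -> YES, starts with 're' (count: 1)
  'redo' -> YES, starts with 're' (count: 2)
Total with prefix 're': 2

2


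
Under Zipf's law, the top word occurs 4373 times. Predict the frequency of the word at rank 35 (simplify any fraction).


Zipf's law: freq(rank) = f1 / rank
f1 = 4373, rank = 35
freq = 4373 / 35
GCD(4373, 35) = 1
Simplified: 4373/35

4373/35


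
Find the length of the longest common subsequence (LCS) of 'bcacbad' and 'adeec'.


DP table for LCS of 'bcacbad' and 'adeec':
       a  d  e  e  c
    0  0  0  0  0  0
  b 0  0  0  0  0  0
  c 0  0  0  0  0  1
  a 0  1  1  1  1  1
  c 0  1  1  1  1  2
  b 0  1  1  1  1  2
  a 0  1  1  1  1  2
  d 0  1  2  2  2  2
LCS: 'ac'
LCS length = 2

2


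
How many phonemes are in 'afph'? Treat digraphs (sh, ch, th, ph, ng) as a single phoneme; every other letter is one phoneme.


Parsing 'afph' greedily, digraphs first:
  'a' -> vowel phoneme (phonemes so far: 1)
  'f' -> consonant phoneme (phonemes so far: 2)
  'ph' -> digraph (1 consonant phoneme) (phonemes so far: 3)
Total phonemes: 3

3


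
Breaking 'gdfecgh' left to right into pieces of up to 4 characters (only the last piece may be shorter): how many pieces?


'gdfecgh' has 7 characters.
Chunking with max size 4:
  Chunk 1: 'gdfe' (positions 0-3)
  Chunk 2: 'cgh' (positions 4-6)
Total chunks: ceil(7 / 4) = 2

2


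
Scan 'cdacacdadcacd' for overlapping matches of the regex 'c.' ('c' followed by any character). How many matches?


Pattern: c. means 'c' followed by any character.
Scanning 'cdacacdadcacd' position-by-position:
  Pos 0: window 'cd' -> MATCH
  Pos 1: window 'da' -> no
  Pos 2: window 'ac' -> no
  Pos 3: window 'ca' -> MATCH
  Pos 4: window 'ac' -> no
  Pos 5: window 'cd' -> MATCH
  Pos 6: window 'da' -> no
  Pos 7: window 'ad' -> no
  Pos 8: window 'dc' -> no
  Pos 9: window 'ca' -> MATCH
  Pos 10: window 'ac' -> no
  Pos 11: window 'cd' -> MATCH
  Pos 12: window 'd' -> no
Total matches: 5

5


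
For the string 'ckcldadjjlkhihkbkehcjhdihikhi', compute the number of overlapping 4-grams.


String 'ckcldadjjlkhihkbkehcjhdihikhi' has length L = 29.
Number of overlapping n-grams = L - n + 1
Substituting: 29 - 4 + 1 = 26

26


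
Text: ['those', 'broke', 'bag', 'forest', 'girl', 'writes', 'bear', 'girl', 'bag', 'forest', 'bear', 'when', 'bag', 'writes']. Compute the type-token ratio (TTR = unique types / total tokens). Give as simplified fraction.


Tokens: 14
Unique types: ('bag', 'bear', 'broke', 'forest', 'girl', 'those', 'when', 'writes') = 8
TTR = 8/14
Simplify: divide both by 2 -> 4/7
TTR = 4/7

4/7


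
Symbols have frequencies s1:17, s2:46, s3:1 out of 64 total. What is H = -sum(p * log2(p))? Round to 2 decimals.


Computing entropy H = -sum(p_i * log2(p_i)):
  s1: p = 17/64 = 0.2656, -p*log2(p) = 0.5080
  s2: p = 46/64 = 0.7188, -p*log2(p) = 0.3424
  s3: p = 1/64 = 0.0156, -p*log2(p) = 0.0938
H = sum of terms = 0.9442
Rounded to 2 decimals: 0.94

0.94


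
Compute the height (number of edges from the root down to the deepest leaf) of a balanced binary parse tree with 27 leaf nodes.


In a balanced binary tree with n leaves the deepest leaf is ceil(log2(n)) edges below the root.
log2(27) = 4.7549
ceil(4.7549) = 5
height (edges) = 5

5


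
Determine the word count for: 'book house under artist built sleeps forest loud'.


Counting words by splitting on spaces:
  Word 1: 'book'
  Word 2: 'house'
  Word 3: 'under'
  Word 4: 'artist'
  Word 5: 'built'
  Word 6: 'sleeps'
  Word 7: 'forest'
  Word 8: 'loud'
Total words: 8

8


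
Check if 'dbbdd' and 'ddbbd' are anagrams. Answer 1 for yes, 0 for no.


Sort characters of 'dbbdd': 'bbddd'
Sort characters of 'ddbbd': 'bbddd'
Sorted forms match -> they ARE anagrams
Result: 1

1


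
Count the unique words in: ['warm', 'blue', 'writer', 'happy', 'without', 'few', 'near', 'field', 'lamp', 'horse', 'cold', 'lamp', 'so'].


Listing all tokens and tracking unique types:
  Token 1: 'warm' -> NEW (unique so far: 1)
  Token 2: 'blue' -> NEW (unique so far: 2)
  Token 3: 'writer' -> NEW (unique so far: 3)
  Token 4: 'happy' -> NEW (unique so far: 4)
  Token 5: 'without' -> NEW (unique so far: 5)
  Token 6: 'few' -> NEW (unique so far: 6)
  Token 7: 'near' -> NEW (unique so far: 7)
  Token 8: 'field' -> NEW (unique so far: 8)
  Token 9: 'lamp' -> NEW (unique so far: 9)
  Token 10: 'horse' -> NEW (unique so far: 10)
  Token 11: 'cold' -> NEW (unique so far: 11)
  Token 12: 'lamp' -> duplicate (unique so far: 11)
  Token 13: 'so' -> NEW (unique so far: 12)
Unique types: ('blue', 'cold', 'few', 'field', 'happy', 'horse', 'lamp', 'near', 'so', 'warm', 'without', 'writer')
Vocabulary size: 12

12


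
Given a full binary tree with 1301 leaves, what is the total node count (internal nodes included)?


Leaf nodes (terminals): 1301
Internal nodes = n - 1 = 1301 - 1 = 1300
Total = leaves + internal = 1301 + 1300 = 2601

2601


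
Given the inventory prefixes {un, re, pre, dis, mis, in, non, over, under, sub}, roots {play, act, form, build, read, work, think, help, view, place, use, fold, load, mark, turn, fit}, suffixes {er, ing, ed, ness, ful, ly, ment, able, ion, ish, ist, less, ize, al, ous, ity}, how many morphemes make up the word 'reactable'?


Segmenting 'reactable' against the inventory:
  're' -> prefix (morpheme 1)
  'act' -> root (morpheme 2)
  'able' -> suffix (morpheme 3)
Total morphemes: 3

3


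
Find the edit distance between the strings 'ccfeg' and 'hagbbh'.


Building DP table for s1='ccfeg' (len 5) and s2='hagbbh' (len 6):
       h  a  g  b  b  h
    0  1  2  3  4  5  6
  c 1  1  2  3  4  5  6
  c 2  2  2  3  4  5  6
  f 3  3  3  3  4  5  6
  e 4  4  4  4  4  5  6
  g 5  5  5  4  5  5  6
Edit distance = dp[5][6] = 6

6


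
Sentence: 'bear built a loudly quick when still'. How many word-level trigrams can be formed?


Word trigrams from [7] words:
  Trigram 1: (bear built a)
  Trigram 2: (built a loudly)
  Trigram 3: (a loudly quick)
  Trigram 4: (loudly quick when)
  Trigram 5: (quick when still)
Total word trigrams: 7 - 2 = 5

5


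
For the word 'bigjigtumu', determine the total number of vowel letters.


Scanning each character of 'bigjigtumu':
  Position 1: 'b' -> consonant (running count: 0)
  Position 2: 'i' -> vowel (running count: 1)
  Position 3: 'g' -> consonant (running count: 1)
  Position 4: 'j' -> consonant (running count: 1)
  Position 5: 'i' -> vowel (running count: 2)
  Position 6: 'g' -> consonant (running count: 2)
  Position 7: 't' -> consonant (running count: 2)
  Position 8: 'u' -> vowel (running count: 3)
  Position 9: 'm' -> consonant (running count: 3)
  Position 10: 'u' -> vowel (running count: 4)
Total vowels: 4

4


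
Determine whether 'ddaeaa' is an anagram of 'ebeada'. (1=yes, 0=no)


Sort characters of 'ddaeaa': 'aaadde'
Sort characters of 'ebeada': 'aabdee'
Sorted forms differ -> they are NOT anagrams
Result: 0

0


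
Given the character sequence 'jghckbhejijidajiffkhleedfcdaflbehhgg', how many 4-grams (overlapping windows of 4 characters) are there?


String 'jghckbhejijidajiffkhleedfcdaflbehhgg' has length L = 36.
Number of overlapping n-grams = L - n + 1
Substituting: 36 - 4 + 1 = 33

33


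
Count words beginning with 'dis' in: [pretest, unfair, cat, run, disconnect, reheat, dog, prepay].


Checking each word for prefix 'dis':
  'pretest' -> no (count: 0)
  'unfair' -> no (count: 0)
  'cat' -> no (count: 0)
  'run' -> no (count: 0)
  'disconnect' -> YES, starts with 'dis' (count: 1)
  'reheat' -> no (count: 1)
  'dog' -> no (count: 1)
  'prepay' -> no (count: 1)
Total with prefix 'dis': 1

1


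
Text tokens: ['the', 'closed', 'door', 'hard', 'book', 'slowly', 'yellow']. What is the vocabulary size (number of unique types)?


Listing all tokens and tracking unique types:
  Token 1: 'the' -> NEW (unique so far: 1)
  Token 2: 'closed' -> NEW (unique so far: 2)
  Token 3: 'door' -> NEW (unique so far: 3)
  Token 4: 'hard' -> NEW (unique so far: 4)
  Token 5: 'book' -> NEW (unique so far: 5)
  Token 6: 'slowly' -> NEW (unique so far: 6)
  Token 7: 'yellow' -> NEW (unique so far: 7)
Unique types: ('book', 'closed', 'door', 'hard', 'slowly', 'the', 'yellow')
Vocabulary size: 7

7


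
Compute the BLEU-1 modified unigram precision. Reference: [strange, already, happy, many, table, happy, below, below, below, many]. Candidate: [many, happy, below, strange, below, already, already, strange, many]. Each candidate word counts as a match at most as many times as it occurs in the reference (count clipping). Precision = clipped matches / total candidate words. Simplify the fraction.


Reference word counts: {'already': 1, 'below': 3, 'happy': 2, 'many': 2, 'strange': 1, 'table': 1}
Checking each candidate word (with clipping):
  'many' -> in reference (ref count 2, used 1/2) -> match (matches: 1)
  'happy' -> in reference (ref count 2, used 1/2) -> match (matches: 2)
  'below' -> in reference (ref count 3, used 1/3) -> match (matches: 3)
  'strange' -> in reference (ref count 1, used 1/1) -> match (matches: 4)
  'below' -> in reference (ref count 3, used 2/3) -> match (matches: 5)
  'already' -> in reference (ref count 1, used 1/1) -> match (matches: 6)
  'already' -> ref count 1 already used up (1/1) -> clipped, no match (matches: 6)
  'strange' -> ref count 1 already used up (1/1) -> clipped, no match (matches: 6)
  'many' -> in reference (ref count 2, used 2/2) -> match (matches: 7)
Clipped matches: 7, Candidate length: 9
Precision = 7/9

7/9


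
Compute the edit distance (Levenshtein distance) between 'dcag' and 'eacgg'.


Building DP table for s1='dcag' (len 4) and s2='eacgg' (len 5):
       e  a  c  g  g
    0  1  2  3  4  5
  d 1  1  2  3  4  5
  c 2  2  2  2  3  4
  a 3  3  2  3  3  4
  g 4  4  3  3  3  3
Edit distance = dp[4][5] = 3

3


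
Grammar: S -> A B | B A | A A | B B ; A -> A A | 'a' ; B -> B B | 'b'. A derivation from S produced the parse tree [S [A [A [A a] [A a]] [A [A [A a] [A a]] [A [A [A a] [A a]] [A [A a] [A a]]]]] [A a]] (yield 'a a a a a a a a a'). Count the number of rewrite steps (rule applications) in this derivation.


Every bracketed nonterminal node [X ...] in the tree is produced by exactly one rule application.
Reading the tree off as a leftmost derivation:
  Step 1: S  =>  A A   (applied S -> A A)
  Step 2: A A  =>  A A A   (applied A -> A A)
  Step 3: A A A  =>  A A A A   (applied A -> A A)
  Step 4: A A A A  =>  a A A A   (applied A -> a)
  Step 5: a A A A  =>  a a A A   (applied A -> a)
  Step 6: a a A A  =>  a a A A A   (applied A -> A A)
  Step 7: a a A A A  =>  a a A A A A   (applied A -> A A)
  Step 8: a a A A A A  =>  a a a A A A   (applied A -> a)
  Step 9: a a a A A A  =>  a a a a A A   (applied A -> a)
  Step 10: a a a a A A  =>  a a a a A A A   (applied A -> A A)
  Step 11: a a a a A A A  =>  a a a a A A A A   (applied A -> A A)
  Step 12: a a a a A A A A  =>  a a a a a A A A   (applied A -> a)
  Step 13: a a a a a A A A  =>  a a a a a a A A   (applied A -> a)
  Step 14: a a a a a a A A  =>  a a a a a a A A A   (applied A -> A A)
  Step 15: a a a a a a A A A  =>  a a a a a a a A A   (applied A -> a)
  Step 16: a a a a a a a A A  =>  a a a a a a a a A   (applied A -> a)
  Step 17: a a a a a a a a A  =>  a a a a a a a a a   (applied A -> a)
Final yield: a a a a a a a a a
Total rewrite steps: 17

17


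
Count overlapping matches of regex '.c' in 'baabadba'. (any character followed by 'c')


Pattern: .c means any character followed by 'c'.
Scanning 'baabadba' position-by-position:
  Pos 0: window 'ba' -> no
  Pos 1: window 'aa' -> no
  Pos 2: window 'ab' -> no
  Pos 3: window 'ba' -> no
  Pos 4: window 'ad' -> no
  Pos 5: window 'db' -> no
  Pos 6: window 'ba' -> no
  Pos 7: window 'a' -> no
Total matches: 0

0


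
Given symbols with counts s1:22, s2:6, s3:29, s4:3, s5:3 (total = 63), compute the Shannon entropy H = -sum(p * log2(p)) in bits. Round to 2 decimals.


Computing entropy H = -sum(p_i * log2(p_i)):
  s1: p = 22/63 = 0.3492, -p*log2(p) = 0.5300
  s2: p = 6/63 = 0.0952, -p*log2(p) = 0.3231
  s3: p = 29/63 = 0.4603, -p*log2(p) = 0.5152
  s4: p = 3/63 = 0.0476, -p*log2(p) = 0.2092
  s5: p = 3/63 = 0.0476, -p*log2(p) = 0.2092
H = sum of terms = 1.7867
Rounded to 2 decimals: 1.79

1.79


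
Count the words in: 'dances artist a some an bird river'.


Counting words by splitting on spaces:
  Word 1: 'dances'
  Word 2: 'artist'
  Word 3: 'a'
  Word 4: 'some'
  Word 5: 'an'
  Word 6: 'bird'
  Word 7: 'river'
Total words: 7

7


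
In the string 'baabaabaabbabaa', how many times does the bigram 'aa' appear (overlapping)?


Scanning 'baabaabaabbabaa' for bigram 'aa':
  Position 0: 'ba' -> no
  Position 1: 'aa' -> MATCH
  Position 2: 'ab' -> no
  Position 3: 'ba' -> no
  Position 4: 'aa' -> MATCH
  Position 5: 'ab' -> no
  Position 6: 'ba' -> no
  Position 7: 'aa' -> MATCH
  Position 8: 'ab' -> no
  Position 9: 'bb' -> no
  Position 10: 'ba' -> no
  Position 11: 'ab' -> no
  Position 12: 'ba' -> no
  Position 13: 'aa' -> MATCH
Total matches: 4

4


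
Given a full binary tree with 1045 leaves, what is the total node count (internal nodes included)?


Leaf nodes (terminals): 1045
Internal nodes = n - 1 = 1045 - 1 = 1044
Total = leaves + internal = 1045 + 1044 = 2089

2089


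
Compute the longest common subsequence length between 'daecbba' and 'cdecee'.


DP table for LCS of 'daecbba' and 'cdecee':
       c  d  e  c  e  e
    0  0  0  0  0  0  0
  d 0  0  1  1  1  1  1
  a 0  0  1  1  1  1  1
  e 0  0  1  2  2  2  2
  c 0  1  1  2  3  3  3
  b 0  1  1  2  3  3  3
  b 0  1  1  2  3  3  3
  a 0  1  1  2  3  3  3
LCS: 'dec'
LCS length = 3

3


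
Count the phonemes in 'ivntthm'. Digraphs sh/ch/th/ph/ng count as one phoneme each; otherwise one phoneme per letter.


Parsing 'ivntthm' greedily, digraphs first:
  'i' -> vowel phoneme (phonemes so far: 1)
  'v' -> consonant phoneme (phonemes so far: 2)
  'n' -> consonant phoneme (phonemes so far: 3)
  't' -> consonant phoneme (phonemes so far: 4)
  'th' -> digraph (1 consonant phoneme) (phonemes so far: 5)
  'm' -> consonant phoneme (phonemes so far: 6)
Total phonemes: 6

6


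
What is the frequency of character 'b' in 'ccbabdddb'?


Scanning 'ccbabdddb' for 'b':
  Position 2: 'b' -> MATCH (count: 1)
  Position 4: 'b' -> MATCH (count: 2)
  Position 8: 'b' -> MATCH (count: 3)
Total occurrences of 'b': 3

3


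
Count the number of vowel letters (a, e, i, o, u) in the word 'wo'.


Scanning each character of 'wo':
  Position 1: 'w' -> consonant (running count: 0)
  Position 2: 'o' -> vowel (running count: 1)
Total vowels: 1

1
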